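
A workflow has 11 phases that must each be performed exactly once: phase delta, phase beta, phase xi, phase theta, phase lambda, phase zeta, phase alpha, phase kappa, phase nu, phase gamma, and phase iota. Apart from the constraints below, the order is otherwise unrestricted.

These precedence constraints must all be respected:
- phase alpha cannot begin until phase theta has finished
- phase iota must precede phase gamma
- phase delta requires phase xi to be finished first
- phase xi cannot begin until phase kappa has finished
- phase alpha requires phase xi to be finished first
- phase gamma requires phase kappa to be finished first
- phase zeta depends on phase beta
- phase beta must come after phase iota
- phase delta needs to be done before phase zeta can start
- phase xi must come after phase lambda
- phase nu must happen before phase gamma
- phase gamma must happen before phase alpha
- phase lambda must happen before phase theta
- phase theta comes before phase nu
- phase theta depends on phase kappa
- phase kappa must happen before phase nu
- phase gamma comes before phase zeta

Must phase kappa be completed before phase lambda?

No

Nothing in the constraints links phase kappa and phase lambda; they are unordered relative to each other.
A valid ordering placing phase lambda before phase kappa exists, so the answer is no.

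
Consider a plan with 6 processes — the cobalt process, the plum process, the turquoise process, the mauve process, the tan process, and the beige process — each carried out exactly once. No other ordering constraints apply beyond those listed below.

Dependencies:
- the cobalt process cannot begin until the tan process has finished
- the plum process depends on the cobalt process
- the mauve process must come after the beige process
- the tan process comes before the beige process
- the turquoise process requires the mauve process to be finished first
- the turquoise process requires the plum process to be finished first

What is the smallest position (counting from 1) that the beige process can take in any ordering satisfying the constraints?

The only process forced before the beige process (directly or transitively) is the tan process.
So at minimum 1 process comes before the beige process, putting the beige process no earlier than position 2. That position is achievable by scheduling exactly that predecessor first.

2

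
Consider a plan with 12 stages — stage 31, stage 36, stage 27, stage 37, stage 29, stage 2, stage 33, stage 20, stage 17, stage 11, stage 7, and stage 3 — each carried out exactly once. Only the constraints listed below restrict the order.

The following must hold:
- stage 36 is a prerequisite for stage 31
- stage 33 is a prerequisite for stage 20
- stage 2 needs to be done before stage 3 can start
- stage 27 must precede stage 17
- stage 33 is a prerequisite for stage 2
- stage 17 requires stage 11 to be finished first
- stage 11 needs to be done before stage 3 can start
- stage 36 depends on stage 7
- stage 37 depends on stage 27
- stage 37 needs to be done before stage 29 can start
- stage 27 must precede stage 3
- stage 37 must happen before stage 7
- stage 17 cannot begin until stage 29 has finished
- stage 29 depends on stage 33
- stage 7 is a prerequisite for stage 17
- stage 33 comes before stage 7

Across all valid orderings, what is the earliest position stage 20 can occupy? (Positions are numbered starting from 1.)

Working backwards through the constraints from stage 20, its only required predecessor is stage 33.
So at minimum 1 stage comes before stage 20, putting stage 20 no earlier than position 2. That position is achievable by scheduling exactly that predecessor first.

2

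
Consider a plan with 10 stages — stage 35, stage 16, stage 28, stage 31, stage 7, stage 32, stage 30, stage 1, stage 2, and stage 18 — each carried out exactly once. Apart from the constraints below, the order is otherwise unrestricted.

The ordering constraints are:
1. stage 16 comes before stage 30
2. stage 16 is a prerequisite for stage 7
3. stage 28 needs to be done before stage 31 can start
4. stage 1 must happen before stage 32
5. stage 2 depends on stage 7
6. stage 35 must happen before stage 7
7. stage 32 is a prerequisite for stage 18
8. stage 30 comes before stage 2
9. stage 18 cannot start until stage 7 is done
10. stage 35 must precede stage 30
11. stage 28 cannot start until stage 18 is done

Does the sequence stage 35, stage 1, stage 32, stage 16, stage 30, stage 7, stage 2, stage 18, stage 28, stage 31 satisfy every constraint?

Yes

Checking each listed constraint against this order: for instance, stage 32 is in position 3 and stage 18 in position 8, so that constraint holds — and the remaining constraints check out the same way.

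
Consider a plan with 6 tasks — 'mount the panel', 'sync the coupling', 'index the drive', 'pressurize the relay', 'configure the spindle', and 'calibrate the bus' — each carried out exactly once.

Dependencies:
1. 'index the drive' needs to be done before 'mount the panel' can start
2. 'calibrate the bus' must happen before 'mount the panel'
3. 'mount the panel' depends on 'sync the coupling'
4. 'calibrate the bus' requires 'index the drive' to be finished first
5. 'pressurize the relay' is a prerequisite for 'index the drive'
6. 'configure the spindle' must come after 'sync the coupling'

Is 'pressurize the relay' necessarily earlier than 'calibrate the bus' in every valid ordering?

Yes

There is a constraint chain 'pressurize the relay' → 'index the drive' → 'calibrate the bus'.
That forces 'pressurize the relay' before 'calibrate the bus' in every valid schedule.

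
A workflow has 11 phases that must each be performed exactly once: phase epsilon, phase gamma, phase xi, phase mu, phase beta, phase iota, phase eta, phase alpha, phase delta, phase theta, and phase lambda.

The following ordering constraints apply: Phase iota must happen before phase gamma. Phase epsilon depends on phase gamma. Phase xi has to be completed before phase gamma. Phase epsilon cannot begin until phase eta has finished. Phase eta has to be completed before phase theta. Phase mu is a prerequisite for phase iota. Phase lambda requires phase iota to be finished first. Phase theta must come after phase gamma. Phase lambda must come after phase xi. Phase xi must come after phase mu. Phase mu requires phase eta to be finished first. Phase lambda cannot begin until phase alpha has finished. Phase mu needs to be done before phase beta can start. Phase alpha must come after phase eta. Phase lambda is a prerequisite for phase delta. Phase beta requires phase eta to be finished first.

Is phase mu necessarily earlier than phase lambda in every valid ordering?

Following the dependencies: phase mu → phase xi → phase lambda.
Hence phase mu necessarily comes before phase lambda.

Yes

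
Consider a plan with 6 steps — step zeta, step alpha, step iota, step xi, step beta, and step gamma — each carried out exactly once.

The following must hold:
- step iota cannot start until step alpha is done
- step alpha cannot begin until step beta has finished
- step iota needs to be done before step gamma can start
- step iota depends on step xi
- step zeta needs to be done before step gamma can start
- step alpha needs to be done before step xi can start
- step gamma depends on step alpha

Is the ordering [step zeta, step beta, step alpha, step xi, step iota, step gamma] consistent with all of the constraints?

Yes

Every stated constraint is respected: step zeta sits at position 1, ahead of step gamma at position 6, and each of the other listed pairs likewise has the predecessor earlier in the sequence.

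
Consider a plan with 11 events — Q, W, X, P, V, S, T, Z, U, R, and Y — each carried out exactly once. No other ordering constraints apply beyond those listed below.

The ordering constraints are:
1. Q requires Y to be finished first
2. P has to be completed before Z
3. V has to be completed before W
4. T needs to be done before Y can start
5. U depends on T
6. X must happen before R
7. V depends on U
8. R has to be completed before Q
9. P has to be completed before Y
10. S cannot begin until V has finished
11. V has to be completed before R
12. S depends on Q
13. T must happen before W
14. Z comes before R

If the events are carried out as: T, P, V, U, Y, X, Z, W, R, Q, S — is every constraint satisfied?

In the proposed order, V appears before U.
Since U is required before V, the ordering is invalid.

No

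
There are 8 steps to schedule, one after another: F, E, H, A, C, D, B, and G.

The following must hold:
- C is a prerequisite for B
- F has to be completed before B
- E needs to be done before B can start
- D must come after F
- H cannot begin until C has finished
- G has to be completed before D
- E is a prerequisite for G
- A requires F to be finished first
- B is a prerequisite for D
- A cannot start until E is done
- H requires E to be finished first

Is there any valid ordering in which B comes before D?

B is actually forced before D by the constraints, so certainly some valid ordering has B first.

Yes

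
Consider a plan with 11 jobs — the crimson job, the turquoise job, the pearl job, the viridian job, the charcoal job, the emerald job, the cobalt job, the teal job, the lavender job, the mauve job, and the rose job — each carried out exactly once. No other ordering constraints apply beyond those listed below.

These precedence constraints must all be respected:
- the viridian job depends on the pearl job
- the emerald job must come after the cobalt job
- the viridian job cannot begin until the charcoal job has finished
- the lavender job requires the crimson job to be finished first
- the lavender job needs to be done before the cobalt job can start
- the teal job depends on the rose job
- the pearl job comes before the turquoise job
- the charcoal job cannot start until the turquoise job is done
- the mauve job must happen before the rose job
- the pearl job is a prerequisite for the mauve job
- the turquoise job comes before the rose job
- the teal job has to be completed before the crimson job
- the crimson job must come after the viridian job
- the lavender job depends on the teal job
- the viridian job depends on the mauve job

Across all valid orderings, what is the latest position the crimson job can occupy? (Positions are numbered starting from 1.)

The jobs that are forced after the crimson job, directly or by a chain of constraints, are the emerald job, the cobalt job, the lavender job. That's 3 jobs.
With 3 mandatory successors out of 11 jobs total, the latest slot for the crimson job is 11−3 = 8, and it's reachable by doing all non-successors before the crimson job.

8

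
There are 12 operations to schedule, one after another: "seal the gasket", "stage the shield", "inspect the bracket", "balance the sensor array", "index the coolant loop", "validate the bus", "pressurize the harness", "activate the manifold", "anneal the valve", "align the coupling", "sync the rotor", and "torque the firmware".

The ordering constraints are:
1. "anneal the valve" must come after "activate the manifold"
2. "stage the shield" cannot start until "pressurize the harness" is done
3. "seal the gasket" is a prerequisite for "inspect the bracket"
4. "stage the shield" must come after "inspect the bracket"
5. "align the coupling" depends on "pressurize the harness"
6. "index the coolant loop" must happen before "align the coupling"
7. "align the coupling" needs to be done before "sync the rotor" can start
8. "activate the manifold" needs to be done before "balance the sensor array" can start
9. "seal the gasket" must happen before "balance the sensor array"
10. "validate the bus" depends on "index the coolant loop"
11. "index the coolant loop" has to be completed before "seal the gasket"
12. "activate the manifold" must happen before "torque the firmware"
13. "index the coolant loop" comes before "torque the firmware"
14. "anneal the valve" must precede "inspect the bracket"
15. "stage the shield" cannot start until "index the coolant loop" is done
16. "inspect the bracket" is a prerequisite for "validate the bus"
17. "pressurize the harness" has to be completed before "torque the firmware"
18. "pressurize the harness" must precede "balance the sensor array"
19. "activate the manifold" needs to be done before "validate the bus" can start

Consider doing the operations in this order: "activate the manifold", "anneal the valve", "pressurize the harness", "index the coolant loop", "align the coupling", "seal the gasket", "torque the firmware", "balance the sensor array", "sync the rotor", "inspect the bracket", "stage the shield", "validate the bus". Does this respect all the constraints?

Yes

Every stated constraint is respected: "activate the manifold" sits at position 1, ahead of "validate the bus" at position 12, and each of the other listed pairs likewise has the predecessor earlier in the sequence.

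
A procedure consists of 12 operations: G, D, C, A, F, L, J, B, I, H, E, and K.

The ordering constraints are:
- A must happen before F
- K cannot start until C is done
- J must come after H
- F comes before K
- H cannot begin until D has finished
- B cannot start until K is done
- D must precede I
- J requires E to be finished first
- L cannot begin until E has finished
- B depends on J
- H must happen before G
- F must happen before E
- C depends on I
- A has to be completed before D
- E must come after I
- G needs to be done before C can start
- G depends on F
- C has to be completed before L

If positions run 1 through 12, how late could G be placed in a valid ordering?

Following every chain forward from G, the operations that must come later are C, L, B, K — 4 of them.
So at least 4 operations follow G, putting G no later than position 8. That position is achievable by scheduling everything else first.

8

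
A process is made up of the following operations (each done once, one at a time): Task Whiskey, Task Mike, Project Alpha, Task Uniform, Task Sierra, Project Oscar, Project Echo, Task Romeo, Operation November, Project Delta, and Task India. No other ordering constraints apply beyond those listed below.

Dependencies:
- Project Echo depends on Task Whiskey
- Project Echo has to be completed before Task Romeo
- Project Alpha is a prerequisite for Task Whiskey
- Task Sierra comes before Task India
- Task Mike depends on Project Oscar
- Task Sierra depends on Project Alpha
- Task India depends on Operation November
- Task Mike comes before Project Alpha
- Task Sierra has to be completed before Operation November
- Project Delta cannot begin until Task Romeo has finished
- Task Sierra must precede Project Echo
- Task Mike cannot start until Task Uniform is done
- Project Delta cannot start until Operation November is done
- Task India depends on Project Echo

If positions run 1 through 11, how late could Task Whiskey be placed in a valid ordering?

7

Every operation that must follow Task Whiskey has to come after it. Tracing all chains starting from Task Whiskey, those operations are: Project Echo, Task Romeo, Project Delta, Task India — 4 in total.
So at least 4 operations follow Task Whiskey, putting Task Whiskey no later than position 7. That position is achievable by scheduling everything else first.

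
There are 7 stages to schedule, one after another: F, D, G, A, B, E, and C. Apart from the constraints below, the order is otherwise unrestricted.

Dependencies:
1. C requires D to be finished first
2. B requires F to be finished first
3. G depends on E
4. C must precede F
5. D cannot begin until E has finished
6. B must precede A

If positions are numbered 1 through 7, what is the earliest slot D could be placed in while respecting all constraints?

2

Working backwards through the constraints from D, its only required predecessor is E.
So at minimum 1 stage comes before D, putting D no earlier than position 2. That position is achievable by scheduling exactly that predecessor first.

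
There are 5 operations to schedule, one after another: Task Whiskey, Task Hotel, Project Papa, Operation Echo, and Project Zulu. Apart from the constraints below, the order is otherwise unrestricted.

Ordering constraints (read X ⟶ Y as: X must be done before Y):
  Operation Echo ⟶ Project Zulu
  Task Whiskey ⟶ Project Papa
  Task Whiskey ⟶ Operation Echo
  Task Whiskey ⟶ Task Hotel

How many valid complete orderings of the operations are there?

12

Task Whiskey is the only operation with nothing required before it, so every ordering starts there.
Enumerating by repeatedly choosing an available operation (one whose prerequisites are all placed) gives 12 distinct complete orderings.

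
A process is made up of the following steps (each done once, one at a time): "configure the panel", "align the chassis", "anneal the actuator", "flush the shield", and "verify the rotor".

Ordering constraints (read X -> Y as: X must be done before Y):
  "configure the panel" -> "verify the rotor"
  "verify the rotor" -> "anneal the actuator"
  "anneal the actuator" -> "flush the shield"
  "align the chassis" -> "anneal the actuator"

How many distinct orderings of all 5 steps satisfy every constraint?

3

2 steps have no prerequisites ("configure the panel", "align the chassis"), so any of them could come first.
Systematically extending each partial ordering one step at a time and counting, there are 3 complete orderings.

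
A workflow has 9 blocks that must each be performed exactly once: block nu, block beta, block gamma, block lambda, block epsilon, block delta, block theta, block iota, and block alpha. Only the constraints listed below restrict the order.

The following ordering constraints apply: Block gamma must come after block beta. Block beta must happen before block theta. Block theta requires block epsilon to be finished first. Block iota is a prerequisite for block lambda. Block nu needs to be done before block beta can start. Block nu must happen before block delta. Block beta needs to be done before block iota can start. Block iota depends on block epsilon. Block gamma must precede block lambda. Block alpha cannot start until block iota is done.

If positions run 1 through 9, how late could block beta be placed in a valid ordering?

Following every chain forward from block beta, the blocks that must come later are block gamma, block lambda, block theta, block iota, block alpha — 5 of them.
So at least 5 blocks follow block beta, putting block beta no later than position 4. That position is achievable by scheduling everything else first.

4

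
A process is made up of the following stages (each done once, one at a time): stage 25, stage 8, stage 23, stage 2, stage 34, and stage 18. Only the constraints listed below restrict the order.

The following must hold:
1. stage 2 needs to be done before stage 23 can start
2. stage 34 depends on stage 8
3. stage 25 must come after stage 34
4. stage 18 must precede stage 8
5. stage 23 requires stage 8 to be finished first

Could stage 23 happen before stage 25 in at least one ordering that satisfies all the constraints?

The constraints leave stage 23 and stage 25 unordered relative to each other; nothing requires stage 25 earlier.
That means at least one valid schedule has stage 23 before stage 25.

Yes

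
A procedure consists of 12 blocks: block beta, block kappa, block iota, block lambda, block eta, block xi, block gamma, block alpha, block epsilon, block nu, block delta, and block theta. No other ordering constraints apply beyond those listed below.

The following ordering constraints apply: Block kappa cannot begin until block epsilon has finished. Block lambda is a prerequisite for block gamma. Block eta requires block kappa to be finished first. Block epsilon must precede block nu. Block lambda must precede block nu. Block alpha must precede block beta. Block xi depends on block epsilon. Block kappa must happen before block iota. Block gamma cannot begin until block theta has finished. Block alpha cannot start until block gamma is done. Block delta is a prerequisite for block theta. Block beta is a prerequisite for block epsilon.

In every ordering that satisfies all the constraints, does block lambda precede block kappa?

Tracing the constraints gives a chain: block lambda → block gamma → block alpha → block beta → block epsilon → block kappa.
That forces block lambda before block kappa in every valid schedule.

Yes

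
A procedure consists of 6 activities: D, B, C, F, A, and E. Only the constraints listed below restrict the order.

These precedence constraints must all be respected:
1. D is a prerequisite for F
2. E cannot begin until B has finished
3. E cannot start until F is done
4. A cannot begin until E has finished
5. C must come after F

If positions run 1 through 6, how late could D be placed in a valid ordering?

Following every chain forward from D, the activities that must come later are C, F, A, E — 4 of them.
With 4 mandatory successors out of 6 activities total, the latest slot for D is 6−4 = 2, and it's reachable by doing all non-successors before D.

2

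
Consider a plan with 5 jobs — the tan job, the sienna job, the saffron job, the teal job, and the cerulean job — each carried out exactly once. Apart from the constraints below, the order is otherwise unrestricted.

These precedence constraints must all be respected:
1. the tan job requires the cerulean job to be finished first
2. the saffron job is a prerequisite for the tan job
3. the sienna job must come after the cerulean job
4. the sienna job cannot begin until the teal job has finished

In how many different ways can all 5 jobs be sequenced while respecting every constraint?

16

The jobs with no prerequisites are the saffron job, the teal job, the cerulean job; any of them can be placed first.
Counting all ways to extend the partial order to a total order gives 16.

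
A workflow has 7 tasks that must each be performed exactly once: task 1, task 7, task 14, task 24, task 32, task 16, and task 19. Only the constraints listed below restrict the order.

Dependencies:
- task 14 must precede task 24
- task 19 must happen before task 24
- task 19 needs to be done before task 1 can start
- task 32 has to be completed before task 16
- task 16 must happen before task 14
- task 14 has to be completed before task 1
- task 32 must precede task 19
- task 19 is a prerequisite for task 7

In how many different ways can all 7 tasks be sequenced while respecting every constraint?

Task 32 is the only task with nothing required before it, so every ordering starts there.
Enumerating by repeatedly choosing an available task (one whose prerequisites are all placed) gives 24 distinct complete orderings.

24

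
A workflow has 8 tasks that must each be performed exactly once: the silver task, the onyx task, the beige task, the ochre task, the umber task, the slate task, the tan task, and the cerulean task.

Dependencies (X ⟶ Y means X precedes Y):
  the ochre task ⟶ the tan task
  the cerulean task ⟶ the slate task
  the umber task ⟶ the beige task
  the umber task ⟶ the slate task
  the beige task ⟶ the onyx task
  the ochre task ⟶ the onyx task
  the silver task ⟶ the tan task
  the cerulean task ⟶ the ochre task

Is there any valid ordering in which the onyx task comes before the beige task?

The constraints give a chain the beige task → the onyx task, which forces the beige task before the onyx task.
So no valid ordering can have the onyx task before the beige task.

No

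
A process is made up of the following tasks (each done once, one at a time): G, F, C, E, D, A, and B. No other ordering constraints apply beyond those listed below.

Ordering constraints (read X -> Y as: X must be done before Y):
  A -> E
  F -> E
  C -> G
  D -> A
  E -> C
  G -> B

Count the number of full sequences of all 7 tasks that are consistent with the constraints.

2 tasks have no prerequisites (F, D), so any of them could come first.
Systematically extending each partial ordering one task at a time and counting, there are 3 complete orderings.

3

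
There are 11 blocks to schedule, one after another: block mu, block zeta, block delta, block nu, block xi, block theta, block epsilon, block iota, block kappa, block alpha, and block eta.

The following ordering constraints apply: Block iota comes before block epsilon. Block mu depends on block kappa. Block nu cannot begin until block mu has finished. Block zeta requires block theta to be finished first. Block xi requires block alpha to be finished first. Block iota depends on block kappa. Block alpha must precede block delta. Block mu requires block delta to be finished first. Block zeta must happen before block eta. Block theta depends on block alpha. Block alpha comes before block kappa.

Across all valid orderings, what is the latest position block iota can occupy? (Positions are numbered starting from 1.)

10

Following the constraints forward from block iota, its only required successor is block epsilon.
With 1 mandatory successor out of 11 blocks total, the latest slot for block iota is 11−1 = 10, and it's reachable by doing all non-successors before block iota.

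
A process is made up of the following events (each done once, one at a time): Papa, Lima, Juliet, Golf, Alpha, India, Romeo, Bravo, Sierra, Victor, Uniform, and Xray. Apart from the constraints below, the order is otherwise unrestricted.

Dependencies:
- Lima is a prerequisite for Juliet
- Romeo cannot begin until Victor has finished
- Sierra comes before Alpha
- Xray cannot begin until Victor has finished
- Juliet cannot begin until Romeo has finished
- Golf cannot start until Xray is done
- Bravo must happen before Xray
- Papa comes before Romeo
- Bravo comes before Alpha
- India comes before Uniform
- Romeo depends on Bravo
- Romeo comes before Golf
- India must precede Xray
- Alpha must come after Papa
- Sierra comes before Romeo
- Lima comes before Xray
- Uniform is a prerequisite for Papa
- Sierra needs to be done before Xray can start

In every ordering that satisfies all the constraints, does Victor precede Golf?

Tracing the constraints gives a chain: Victor → Xray → Golf.
Hence Victor necessarily comes before Golf.

Yes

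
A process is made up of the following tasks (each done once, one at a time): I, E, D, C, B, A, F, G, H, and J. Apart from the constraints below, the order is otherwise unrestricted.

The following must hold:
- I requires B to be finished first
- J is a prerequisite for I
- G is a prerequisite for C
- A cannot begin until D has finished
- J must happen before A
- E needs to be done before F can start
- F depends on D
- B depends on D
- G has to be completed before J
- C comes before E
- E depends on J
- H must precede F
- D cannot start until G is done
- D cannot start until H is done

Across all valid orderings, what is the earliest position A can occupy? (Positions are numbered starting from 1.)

5

Working backwards through the constraints from A, its full set of required predecessors is D, G, H, J — 4 of them.
So at minimum 4 tasks come before A, putting A no earlier than position 5. That position is achievable by scheduling exactly those predecessors first.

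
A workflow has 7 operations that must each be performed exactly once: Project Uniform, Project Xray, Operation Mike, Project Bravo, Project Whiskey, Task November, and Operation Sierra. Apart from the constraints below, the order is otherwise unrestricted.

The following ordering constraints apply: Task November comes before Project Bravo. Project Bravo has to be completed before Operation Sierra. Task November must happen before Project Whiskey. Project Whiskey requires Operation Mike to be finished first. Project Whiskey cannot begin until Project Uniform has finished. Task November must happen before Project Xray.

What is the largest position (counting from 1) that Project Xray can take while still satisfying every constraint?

Project Xray has no required successors, so nothing stops it from going last (position 7).

7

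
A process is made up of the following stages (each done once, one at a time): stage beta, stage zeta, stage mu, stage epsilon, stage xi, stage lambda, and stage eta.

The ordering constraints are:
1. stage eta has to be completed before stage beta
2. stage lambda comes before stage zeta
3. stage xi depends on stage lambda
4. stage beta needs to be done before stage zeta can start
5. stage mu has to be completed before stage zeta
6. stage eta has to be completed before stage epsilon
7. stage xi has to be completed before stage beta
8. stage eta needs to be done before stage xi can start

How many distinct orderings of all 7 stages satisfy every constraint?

52

The stages with no prerequisites are stage mu, stage lambda, stage eta; any of them can be placed first.
Enumerating by repeatedly choosing an available stage (one whose prerequisites are all placed) gives 52 distinct complete orderings.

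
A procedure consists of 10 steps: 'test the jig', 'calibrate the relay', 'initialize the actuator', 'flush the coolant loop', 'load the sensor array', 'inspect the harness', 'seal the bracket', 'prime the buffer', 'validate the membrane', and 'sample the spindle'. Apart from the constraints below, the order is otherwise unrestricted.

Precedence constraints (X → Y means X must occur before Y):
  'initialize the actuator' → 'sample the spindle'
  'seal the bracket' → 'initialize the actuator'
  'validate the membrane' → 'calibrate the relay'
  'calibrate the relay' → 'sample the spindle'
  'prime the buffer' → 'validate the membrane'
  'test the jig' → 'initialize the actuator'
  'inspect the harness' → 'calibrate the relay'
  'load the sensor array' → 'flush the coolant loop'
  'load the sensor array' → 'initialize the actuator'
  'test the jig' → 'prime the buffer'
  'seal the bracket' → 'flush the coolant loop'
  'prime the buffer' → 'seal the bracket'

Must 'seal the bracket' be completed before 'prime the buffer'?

No

The constraints actually force 'prime the buffer' before 'seal the bracket' (via 'prime the buffer' → 'seal the bracket'), not the other way around.
So 'seal the bracket' does not have to come before 'prime the buffer' — it cannot.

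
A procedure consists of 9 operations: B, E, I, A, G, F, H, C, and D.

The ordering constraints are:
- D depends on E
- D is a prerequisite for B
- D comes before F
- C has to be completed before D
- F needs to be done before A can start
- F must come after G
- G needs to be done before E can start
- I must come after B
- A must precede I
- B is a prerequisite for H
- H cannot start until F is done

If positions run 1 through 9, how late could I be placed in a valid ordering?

9

Nothing depends on I, so it can be the final operation, position 9.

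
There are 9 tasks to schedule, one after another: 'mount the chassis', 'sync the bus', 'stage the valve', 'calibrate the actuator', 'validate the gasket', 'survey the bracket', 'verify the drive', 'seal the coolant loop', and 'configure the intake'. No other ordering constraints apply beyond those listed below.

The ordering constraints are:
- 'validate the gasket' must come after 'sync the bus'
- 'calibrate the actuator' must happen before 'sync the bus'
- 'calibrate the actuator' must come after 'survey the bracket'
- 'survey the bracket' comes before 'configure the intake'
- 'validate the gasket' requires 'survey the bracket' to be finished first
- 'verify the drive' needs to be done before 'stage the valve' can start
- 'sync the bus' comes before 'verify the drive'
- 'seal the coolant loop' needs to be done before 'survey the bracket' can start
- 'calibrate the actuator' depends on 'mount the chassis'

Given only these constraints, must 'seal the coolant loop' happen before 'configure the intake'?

Yes

There is a constraint chain 'seal the coolant loop' → 'survey the bracket' → 'configure the intake'.
Hence 'seal the coolant loop' necessarily comes before 'configure the intake'.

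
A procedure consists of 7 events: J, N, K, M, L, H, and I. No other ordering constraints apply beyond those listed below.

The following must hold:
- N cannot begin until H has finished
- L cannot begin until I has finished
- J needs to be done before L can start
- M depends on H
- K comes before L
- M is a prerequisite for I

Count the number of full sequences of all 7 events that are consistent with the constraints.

110

3 events have no prerequisites (J, K, H), so any of them could come first.
Counting all ways to extend the partial order to a total order gives 110.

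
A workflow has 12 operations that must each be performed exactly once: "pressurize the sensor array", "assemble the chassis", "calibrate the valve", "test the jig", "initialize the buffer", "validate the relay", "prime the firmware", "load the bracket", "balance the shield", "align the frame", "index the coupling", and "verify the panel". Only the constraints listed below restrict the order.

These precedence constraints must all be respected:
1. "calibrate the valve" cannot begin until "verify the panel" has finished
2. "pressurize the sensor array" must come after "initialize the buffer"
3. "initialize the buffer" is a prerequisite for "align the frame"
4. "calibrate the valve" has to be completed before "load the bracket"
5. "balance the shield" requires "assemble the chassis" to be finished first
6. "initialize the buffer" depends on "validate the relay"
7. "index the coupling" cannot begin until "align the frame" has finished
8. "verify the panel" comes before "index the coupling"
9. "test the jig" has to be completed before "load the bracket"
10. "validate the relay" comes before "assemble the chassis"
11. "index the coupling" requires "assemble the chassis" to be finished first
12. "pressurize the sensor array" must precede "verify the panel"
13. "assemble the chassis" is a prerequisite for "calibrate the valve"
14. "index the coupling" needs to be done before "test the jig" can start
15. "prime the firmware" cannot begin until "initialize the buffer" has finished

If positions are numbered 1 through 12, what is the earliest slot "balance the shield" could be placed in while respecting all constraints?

Working backwards through the constraints from "balance the shield", its full set of required predecessors is "assemble the chassis", "validate the relay" — 2 of them.
With 2 mandatory predecessors, the earliest "balance the shield" can sit is position 2+1 = 3, and placing just those 2 first achieves it.

3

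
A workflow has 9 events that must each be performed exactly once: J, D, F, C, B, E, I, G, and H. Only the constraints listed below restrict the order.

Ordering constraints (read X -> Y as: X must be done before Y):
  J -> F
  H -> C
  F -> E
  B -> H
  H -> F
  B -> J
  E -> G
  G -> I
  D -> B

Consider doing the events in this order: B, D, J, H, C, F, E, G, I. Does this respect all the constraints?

The sequence places B ahead of D.
Since D is required before B, the ordering is invalid.

No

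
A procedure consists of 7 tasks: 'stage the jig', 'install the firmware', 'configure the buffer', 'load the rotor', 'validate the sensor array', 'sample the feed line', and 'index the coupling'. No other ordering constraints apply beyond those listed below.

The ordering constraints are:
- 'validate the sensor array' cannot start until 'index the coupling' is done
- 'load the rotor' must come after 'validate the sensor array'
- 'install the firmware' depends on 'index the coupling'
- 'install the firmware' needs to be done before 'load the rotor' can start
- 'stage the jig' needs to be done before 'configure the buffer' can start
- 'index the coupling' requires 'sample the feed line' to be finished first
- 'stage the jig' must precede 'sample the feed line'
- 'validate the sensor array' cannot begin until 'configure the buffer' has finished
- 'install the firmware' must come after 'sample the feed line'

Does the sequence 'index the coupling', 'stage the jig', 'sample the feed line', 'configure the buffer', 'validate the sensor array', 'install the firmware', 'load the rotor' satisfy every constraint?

No

The sequence places 'index the coupling' ahead of 'sample the feed line'.
But one of the constraints requires 'sample the feed line' before 'index the coupling', so this ordering violates it.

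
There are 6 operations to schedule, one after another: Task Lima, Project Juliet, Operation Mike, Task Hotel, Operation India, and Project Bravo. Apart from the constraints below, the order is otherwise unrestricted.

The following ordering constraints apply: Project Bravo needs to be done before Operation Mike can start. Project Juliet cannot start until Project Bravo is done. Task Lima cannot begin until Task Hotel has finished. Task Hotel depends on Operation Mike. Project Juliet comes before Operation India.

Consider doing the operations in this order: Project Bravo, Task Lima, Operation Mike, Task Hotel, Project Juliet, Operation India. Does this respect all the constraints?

No

In the proposed order, Task Lima appears before Task Hotel.
Since Task Hotel is required before Task Lima, the ordering is invalid.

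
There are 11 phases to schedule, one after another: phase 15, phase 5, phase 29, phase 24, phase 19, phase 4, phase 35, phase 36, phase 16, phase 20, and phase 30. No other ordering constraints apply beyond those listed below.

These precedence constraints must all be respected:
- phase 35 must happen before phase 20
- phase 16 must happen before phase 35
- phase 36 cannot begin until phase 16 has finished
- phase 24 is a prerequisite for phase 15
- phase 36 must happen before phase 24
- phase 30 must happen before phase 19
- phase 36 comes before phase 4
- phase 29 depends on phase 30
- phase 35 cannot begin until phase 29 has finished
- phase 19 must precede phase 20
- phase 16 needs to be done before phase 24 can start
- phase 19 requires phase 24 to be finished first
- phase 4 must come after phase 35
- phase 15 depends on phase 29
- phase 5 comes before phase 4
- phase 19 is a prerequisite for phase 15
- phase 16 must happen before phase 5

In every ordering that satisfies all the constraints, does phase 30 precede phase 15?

Tracing the constraints gives a chain: phase 30 → phase 29 → phase 15.
That forces phase 30 before phase 15 in every valid schedule.

Yes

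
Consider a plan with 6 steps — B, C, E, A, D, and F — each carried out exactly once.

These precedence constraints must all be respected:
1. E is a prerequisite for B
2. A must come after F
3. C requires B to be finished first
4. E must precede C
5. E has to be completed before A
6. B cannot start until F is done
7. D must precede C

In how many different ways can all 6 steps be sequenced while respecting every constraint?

The steps with no prerequisites are E, D, F; any of them can be placed first.
Enumerating by repeatedly choosing an available step (one whose prerequisites are all placed) gives 28 distinct complete orderings.

28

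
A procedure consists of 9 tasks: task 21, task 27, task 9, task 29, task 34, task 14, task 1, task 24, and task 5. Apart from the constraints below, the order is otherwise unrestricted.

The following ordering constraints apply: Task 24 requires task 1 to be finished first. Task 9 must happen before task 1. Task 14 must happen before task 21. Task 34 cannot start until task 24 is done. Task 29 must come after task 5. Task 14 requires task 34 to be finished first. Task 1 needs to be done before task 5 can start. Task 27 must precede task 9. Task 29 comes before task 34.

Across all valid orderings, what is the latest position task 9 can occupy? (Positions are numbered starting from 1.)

2

The tasks that are forced after task 9, directly or by a chain of constraints, are task 21, task 29, task 34, task 14, task 1, task 24, task 5. That's 7 tasks.
So at least 7 tasks follow task 9, putting task 9 no later than position 2. That position is achievable by scheduling everything else first.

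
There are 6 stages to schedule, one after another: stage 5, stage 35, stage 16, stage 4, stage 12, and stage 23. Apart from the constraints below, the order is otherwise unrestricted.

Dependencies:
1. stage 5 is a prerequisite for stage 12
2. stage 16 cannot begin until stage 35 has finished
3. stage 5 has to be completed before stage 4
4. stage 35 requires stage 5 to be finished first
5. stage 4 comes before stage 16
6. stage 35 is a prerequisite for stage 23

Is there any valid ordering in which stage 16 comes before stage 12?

Yes

No chain of constraints runs from stage 12 to stage 16, so stage 12 is not required to come first.
That means at least one valid schedule has stage 16 before stage 12.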